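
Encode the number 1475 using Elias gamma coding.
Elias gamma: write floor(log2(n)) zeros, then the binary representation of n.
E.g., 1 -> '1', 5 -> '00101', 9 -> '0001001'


num_bits = floor(log2(1475)) + 1 = 11
leading_zeros = num_bits - 1 = 10
binary(1475) = 10111000011

Elias gamma(1475) = '0000000000' + '10111000011' = 000000000010111000011 (21 bits)


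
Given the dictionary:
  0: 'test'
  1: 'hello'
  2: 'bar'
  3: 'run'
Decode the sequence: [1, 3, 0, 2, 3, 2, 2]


Look up each index in the dictionary:
  1 -> 'hello'
  3 -> 'run'
  0 -> 'test'
  2 -> 'bar'
  3 -> 'run'
  2 -> 'bar'
  2 -> 'bar'

Decoded: "hello run test bar run bar bar"


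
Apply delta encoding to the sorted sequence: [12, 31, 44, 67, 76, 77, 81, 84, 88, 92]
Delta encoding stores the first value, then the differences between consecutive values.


First value: 12
Deltas:
  31 - 12 = 19
  44 - 31 = 13
  67 - 44 = 23
  76 - 67 = 9
  77 - 76 = 1
  81 - 77 = 4
  84 - 81 = 3
  88 - 84 = 4
  92 - 88 = 4


Delta encoded: [12, 19, 13, 23, 9, 1, 4, 3, 4, 4]


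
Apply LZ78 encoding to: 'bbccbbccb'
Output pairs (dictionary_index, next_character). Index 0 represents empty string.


LZ78 encoding steps:
Dictionary: {0: ''}
Step 1: w='' (idx 0), next='b' -> output (0, 'b'), add 'b' as idx 1
Step 2: w='b' (idx 1), next='c' -> output (1, 'c'), add 'bc' as idx 2
Step 3: w='' (idx 0), next='c' -> output (0, 'c'), add 'c' as idx 3
Step 4: w='b' (idx 1), next='b' -> output (1, 'b'), add 'bb' as idx 4
Step 5: w='c' (idx 3), next='c' -> output (3, 'c'), add 'cc' as idx 5
Step 6: w='b' (idx 1), end of input -> output (1, '')


Encoded: [(0, 'b'), (1, 'c'), (0, 'c'), (1, 'b'), (3, 'c'), (1, '')]


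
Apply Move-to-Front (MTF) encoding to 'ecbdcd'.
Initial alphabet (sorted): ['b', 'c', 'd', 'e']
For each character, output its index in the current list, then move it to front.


MTF encoding:
'e': index 3 in ['b', 'c', 'd', 'e'] -> ['e', 'b', 'c', 'd']
'c': index 2 in ['e', 'b', 'c', 'd'] -> ['c', 'e', 'b', 'd']
'b': index 2 in ['c', 'e', 'b', 'd'] -> ['b', 'c', 'e', 'd']
'd': index 3 in ['b', 'c', 'e', 'd'] -> ['d', 'b', 'c', 'e']
'c': index 2 in ['d', 'b', 'c', 'e'] -> ['c', 'd', 'b', 'e']
'd': index 1 in ['c', 'd', 'b', 'e'] -> ['d', 'c', 'b', 'e']


Output: [3, 2, 2, 3, 2, 1]


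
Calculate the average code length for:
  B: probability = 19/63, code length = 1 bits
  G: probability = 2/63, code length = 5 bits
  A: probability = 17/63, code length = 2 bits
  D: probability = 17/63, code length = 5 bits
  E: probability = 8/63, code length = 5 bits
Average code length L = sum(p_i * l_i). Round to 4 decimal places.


Weighted contributions p_i * l_i:
  B: (19/63) * 1 = 19/63
  G: (2/63) * 5 = 10/63
  A: (17/63) * 2 = 34/63
  D: (17/63) * 5 = 85/63
  E: (8/63) * 5 = 40/63
Sum = (19 + 10 + 34 + 85 + 40)/63 = 188/63

L = 188/63 = 2.9841 bits/symbol


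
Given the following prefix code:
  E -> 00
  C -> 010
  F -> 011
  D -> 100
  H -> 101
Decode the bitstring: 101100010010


Decoding step by step:
Bits 101 -> H
Bits 100 -> D
Bits 010 -> C
Bits 010 -> C


Decoded message: HDCC


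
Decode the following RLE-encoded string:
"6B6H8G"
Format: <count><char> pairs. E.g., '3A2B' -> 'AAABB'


Expanding each <count><char> pair:
  6B -> 'BBBBBB'
  6H -> 'HHHHHH'
  8G -> 'GGGGGGGG'

Decoded = BBBBBBHHHHHHGGGGGGGG


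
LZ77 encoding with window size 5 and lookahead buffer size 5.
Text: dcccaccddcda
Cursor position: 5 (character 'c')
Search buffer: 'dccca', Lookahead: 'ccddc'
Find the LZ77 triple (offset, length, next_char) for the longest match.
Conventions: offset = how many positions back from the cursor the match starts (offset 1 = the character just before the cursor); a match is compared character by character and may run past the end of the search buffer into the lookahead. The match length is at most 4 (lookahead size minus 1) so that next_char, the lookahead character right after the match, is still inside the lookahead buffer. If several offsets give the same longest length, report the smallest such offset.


Try each offset into the search buffer:
  offset=1 (pos 4, char 'a'): match length 0
  offset=2 (pos 3, char 'c'): match length 1
  offset=3 (pos 2, char 'c'): match length 2
  offset=4 (pos 1, char 'c'): match length 2
  offset=5 (pos 0, char 'd'): match length 0
Longest match has length 2, found at offsets 3, 4; take the smallest, offset 3.
next_char = character at position 5 + 2 = 7 -> 'd'

Best match: offset=3, length=2 (matching 'cc' starting at position 2)
LZ77 triple: (3, 2, 'd')


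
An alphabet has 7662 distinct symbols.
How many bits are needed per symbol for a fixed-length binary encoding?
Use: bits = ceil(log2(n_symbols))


log2(7662) = 12.9035
Bracket: 2^12 = 4096 < 7662 <= 2^13 = 8192
So ceil(log2(7662)) = 13

bits = ceil(log2(7662)) = ceil(12.9035) = 13 bits


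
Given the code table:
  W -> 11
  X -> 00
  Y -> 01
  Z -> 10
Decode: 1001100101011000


Decoding:
10 -> Z
01 -> Y
10 -> Z
01 -> Y
01 -> Y
01 -> Y
10 -> Z
00 -> X


Result: ZYZYYYZX


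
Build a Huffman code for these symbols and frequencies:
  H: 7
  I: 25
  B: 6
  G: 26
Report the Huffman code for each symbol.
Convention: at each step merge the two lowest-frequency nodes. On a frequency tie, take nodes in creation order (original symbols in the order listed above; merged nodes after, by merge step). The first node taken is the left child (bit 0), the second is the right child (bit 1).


Huffman tree construction:
Step 1: Merge B(6) + H(7) = 13
Step 2: Merge (B+H)(13) + I(25) = 38
Step 3: Merge G(26) + ((B+H)+I)(38) = 64
Read each symbol's code off the tree from the root (left child = 0, right child = 1).

Codes:
  H: 101 (length 3)
  I: 11 (length 2)
  B: 100 (length 3)
  G: 0 (length 1)
Average code length: 115/64 = 1.7969 bits/symbol


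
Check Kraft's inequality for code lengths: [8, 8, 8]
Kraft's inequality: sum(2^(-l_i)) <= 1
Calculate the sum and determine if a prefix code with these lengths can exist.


Sum = 2^(-8) + 2^(-8) + 2^(-8)
    = 0.00390625 + 0.00390625 + 0.00390625
    = 3/256 = 0.01171875
Since 0.01171875 <= 1, Kraft's inequality IS satisfied.
A prefix code with these lengths CAN exist.

Kraft sum = 0.01171875. Satisfied.


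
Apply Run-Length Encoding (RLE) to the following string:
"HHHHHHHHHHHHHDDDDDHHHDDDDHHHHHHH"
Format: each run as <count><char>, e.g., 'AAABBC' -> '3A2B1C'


Scanning runs left to right:
  i=0: run of 'H' x 13 -> '13H'
  i=13: run of 'D' x 5 -> '5D'
  i=18: run of 'H' x 3 -> '3H'
  i=21: run of 'D' x 4 -> '4D'
  i=25: run of 'H' x 7 -> '7H'

RLE = 13H5D3H4D7H


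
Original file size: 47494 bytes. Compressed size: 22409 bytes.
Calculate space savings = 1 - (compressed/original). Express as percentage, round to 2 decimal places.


ratio = compressed/original = 22409/47494 = 0.471828
savings = 1 - ratio = 1 - 0.471828 = 0.528172
as a percentage: 0.528172 * 100 = 52.82%

Space savings = 1 - 22409/47494 = 52.82%


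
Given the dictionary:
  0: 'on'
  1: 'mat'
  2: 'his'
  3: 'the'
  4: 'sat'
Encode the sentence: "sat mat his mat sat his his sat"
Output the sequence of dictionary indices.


Look up each word in the dictionary:
  'sat' -> 4
  'mat' -> 1
  'his' -> 2
  'mat' -> 1
  'sat' -> 4
  'his' -> 2
  'his' -> 2
  'sat' -> 4

Encoded: [4, 1, 2, 1, 4, 2, 2, 4]


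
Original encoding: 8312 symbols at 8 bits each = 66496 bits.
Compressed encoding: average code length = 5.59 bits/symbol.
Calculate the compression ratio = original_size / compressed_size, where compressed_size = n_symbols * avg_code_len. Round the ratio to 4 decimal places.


original_size = n_symbols * orig_bits = 8312 * 8 = 66496 bits
compressed_size = n_symbols * avg_code_len = 8312 * 5.59 = 46464.08 bits
ratio = original_size / compressed_size = 66496 / 46464.08 = 1.4311

Compression ratio = 1.4311


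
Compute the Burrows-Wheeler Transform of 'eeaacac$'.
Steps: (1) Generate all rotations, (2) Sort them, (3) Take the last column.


Rotations (sorted):
  0: $eeaacac -> last char: c
  1: aacac$ee -> last char: e
  2: ac$eeaac -> last char: c
  3: acac$eea -> last char: a
  4: c$eeaaca -> last char: a
  5: cac$eeaa -> last char: a
  6: eaacac$e -> last char: e
  7: eeaacac$ -> last char: $


BWT = cecaaae$


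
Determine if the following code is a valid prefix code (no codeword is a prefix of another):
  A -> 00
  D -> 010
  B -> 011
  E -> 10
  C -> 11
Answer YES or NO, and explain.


Checking each pair (does one codeword prefix another?):
  A='00' vs D='010': no prefix
  A='00' vs B='011': no prefix
  A='00' vs E='10': no prefix
  A='00' vs C='11': no prefix
  D='010' vs A='00': no prefix
  D='010' vs B='011': no prefix
  D='010' vs E='10': no prefix
  D='010' vs C='11': no prefix
  B='011' vs A='00': no prefix
  B='011' vs D='010': no prefix
  B='011' vs E='10': no prefix
  B='011' vs C='11': no prefix
  E='10' vs A='00': no prefix
  E='10' vs D='010': no prefix
  E='10' vs B='011': no prefix
  E='10' vs C='11': no prefix
  C='11' vs A='00': no prefix
  C='11' vs D='010': no prefix
  C='11' vs B='011': no prefix
  C='11' vs E='10': no prefix
No violation found over all pairs.

YES -- this is a valid prefix code. No codeword is a prefix of any other codeword.


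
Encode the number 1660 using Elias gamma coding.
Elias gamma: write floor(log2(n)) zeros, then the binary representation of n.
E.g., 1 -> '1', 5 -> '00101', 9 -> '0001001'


num_bits = floor(log2(1660)) + 1 = 11
leading_zeros = num_bits - 1 = 10
binary(1660) = 11001111100

Elias gamma(1660) = '0000000000' + '11001111100' = 000000000011001111100 (21 bits)


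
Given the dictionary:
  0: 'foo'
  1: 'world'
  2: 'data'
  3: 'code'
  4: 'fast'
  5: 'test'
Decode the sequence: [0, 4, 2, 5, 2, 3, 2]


Look up each index in the dictionary:
  0 -> 'foo'
  4 -> 'fast'
  2 -> 'data'
  5 -> 'test'
  2 -> 'data'
  3 -> 'code'
  2 -> 'data'

Decoded: "foo fast data test data code data"


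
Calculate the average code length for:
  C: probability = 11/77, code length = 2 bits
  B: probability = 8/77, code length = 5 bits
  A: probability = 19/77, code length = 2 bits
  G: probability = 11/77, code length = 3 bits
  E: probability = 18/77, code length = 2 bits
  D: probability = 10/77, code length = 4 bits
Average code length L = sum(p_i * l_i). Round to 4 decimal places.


Weighted contributions p_i * l_i:
  C: (11/77) * 2 = 22/77
  B: (8/77) * 5 = 40/77
  A: (19/77) * 2 = 38/77
  G: (11/77) * 3 = 33/77
  E: (18/77) * 2 = 36/77
  D: (10/77) * 4 = 40/77
Sum = (22 + 40 + 38 + 33 + 36 + 40)/77 = 209/77

L = 209/77 = 2.7143 bits/symbol


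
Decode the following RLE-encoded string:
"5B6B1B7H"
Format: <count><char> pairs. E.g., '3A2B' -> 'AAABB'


Expanding each <count><char> pair:
  5B -> 'BBBBB'
  6B -> 'BBBBBB'
  1B -> 'B'
  7H -> 'HHHHHHH'

Decoded = BBBBBBBBBBBBHHHHHHH


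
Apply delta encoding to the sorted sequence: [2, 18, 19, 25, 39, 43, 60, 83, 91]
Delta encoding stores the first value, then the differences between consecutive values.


First value: 2
Deltas:
  18 - 2 = 16
  19 - 18 = 1
  25 - 19 = 6
  39 - 25 = 14
  43 - 39 = 4
  60 - 43 = 17
  83 - 60 = 23
  91 - 83 = 8


Delta encoded: [2, 16, 1, 6, 14, 4, 17, 23, 8]


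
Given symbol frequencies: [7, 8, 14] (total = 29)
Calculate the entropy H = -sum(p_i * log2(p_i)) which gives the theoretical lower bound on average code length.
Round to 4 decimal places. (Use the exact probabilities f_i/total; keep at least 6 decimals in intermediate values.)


Per-symbol terms -p_i * log2(p_i) with p_i = f_i/29:
  p = 7/29 = 0.241379: log2(p) = -2.050626, -p*log2(p) = 0.494979
  p = 8/29 = 0.275862: log2(p) = -1.857981, -p*log2(p) = 0.512546
  p = 14/29 = 0.482759: log2(p) = -1.050626, -p*log2(p) = 0.507199
H = 0.494979 + 0.512546 + 0.507199 = 1.514724

H = 1.5147 bits/symbol


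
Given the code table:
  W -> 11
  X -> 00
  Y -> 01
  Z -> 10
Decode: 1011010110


Decoding:
10 -> Z
11 -> W
01 -> Y
01 -> Y
10 -> Z


Result: ZWYYZ


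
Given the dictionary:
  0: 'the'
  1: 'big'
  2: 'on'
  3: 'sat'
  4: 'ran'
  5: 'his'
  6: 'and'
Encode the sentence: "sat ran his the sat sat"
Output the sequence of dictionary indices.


Look up each word in the dictionary:
  'sat' -> 3
  'ran' -> 4
  'his' -> 5
  'the' -> 0
  'sat' -> 3
  'sat' -> 3

Encoded: [3, 4, 5, 0, 3, 3]


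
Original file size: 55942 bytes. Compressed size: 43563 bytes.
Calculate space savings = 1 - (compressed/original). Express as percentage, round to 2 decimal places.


ratio = compressed/original = 43563/55942 = 0.778717
savings = 1 - ratio = 1 - 0.778717 = 0.221283
as a percentage: 0.221283 * 100 = 22.13%

Space savings = 1 - 43563/55942 = 22.13%


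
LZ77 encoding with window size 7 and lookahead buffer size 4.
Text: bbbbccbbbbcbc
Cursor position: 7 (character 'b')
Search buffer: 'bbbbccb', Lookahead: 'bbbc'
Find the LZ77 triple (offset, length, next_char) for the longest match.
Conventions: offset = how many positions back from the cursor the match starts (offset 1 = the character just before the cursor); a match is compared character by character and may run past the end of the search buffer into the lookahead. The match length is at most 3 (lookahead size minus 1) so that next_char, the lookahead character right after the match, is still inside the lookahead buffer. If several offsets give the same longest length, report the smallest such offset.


Try each offset into the search buffer:
  offset=1 (pos 6, char 'b'): match length 3
  offset=2 (pos 5, char 'c'): match length 0
  offset=3 (pos 4, char 'c'): match length 0
  offset=4 (pos 3, char 'b'): match length 1
  offset=5 (pos 2, char 'b'): match length 2
  offset=6 (pos 1, char 'b'): match length 3
  offset=7 (pos 0, char 'b'): match length 3
Longest match has length 3, found at offsets 1, 6, 7; take the smallest, offset 1.
next_char = character at position 7 + 3 = 10 -> 'c'

Best match: offset=1, length=3 (matching 'bbb' starting at position 6)
LZ77 triple: (1, 3, 'c')


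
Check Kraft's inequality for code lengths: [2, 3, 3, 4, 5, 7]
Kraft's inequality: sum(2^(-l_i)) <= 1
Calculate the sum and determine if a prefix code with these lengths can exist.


Sum = 2^(-2) + 2^(-3) + 2^(-3) + 2^(-4) + 2^(-5) + 2^(-7)
    = 0.25 + 0.125 + 0.125 + 0.0625 + 0.03125 + 0.0078125
    = 77/128 = 0.6015625
Since 0.6015625 <= 1, Kraft's inequality IS satisfied.
A prefix code with these lengths CAN exist.

Kraft sum = 0.6015625. Satisfied.


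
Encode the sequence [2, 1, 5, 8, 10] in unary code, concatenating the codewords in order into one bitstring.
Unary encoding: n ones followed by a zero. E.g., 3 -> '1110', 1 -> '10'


Encode each number as n ones followed by a terminating 0:
  2 -> 110 (3 bits)
  1 -> 10 (2 bits)
  5 -> 111110 (6 bits)
  8 -> 111111110 (9 bits)
  10 -> 11111111110 (11 bits)
Total length = 3 + 2 + 6 + 9 + 11 = 31 bits.

Unary([2, 1, 5, 8, 10]) = 1101011111011111111011111111110 (31 bits)


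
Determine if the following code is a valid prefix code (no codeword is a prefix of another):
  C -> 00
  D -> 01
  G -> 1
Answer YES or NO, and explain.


Checking each pair (does one codeword prefix another?):
  C='00' vs D='01': no prefix
  C='00' vs G='1': no prefix
  D='01' vs C='00': no prefix
  D='01' vs G='1': no prefix
  G='1' vs C='00': no prefix
  G='1' vs D='01': no prefix
No violation found over all pairs.

YES -- this is a valid prefix code. No codeword is a prefix of any other codeword.


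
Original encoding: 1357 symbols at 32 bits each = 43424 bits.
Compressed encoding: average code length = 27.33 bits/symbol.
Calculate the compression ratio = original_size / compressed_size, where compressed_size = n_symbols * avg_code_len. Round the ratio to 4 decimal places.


original_size = n_symbols * orig_bits = 1357 * 32 = 43424 bits
compressed_size = n_symbols * avg_code_len = 1357 * 27.33 = 37086.81 bits
ratio = original_size / compressed_size = 43424 / 37086.81 = 1.1709

Compression ratio = 1.1709


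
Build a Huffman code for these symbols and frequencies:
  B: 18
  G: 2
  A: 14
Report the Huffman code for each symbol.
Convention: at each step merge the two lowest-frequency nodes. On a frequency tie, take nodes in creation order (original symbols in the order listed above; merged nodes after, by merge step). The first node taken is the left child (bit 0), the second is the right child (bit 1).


Huffman tree construction:
Step 1: Merge G(2) + A(14) = 16
Step 2: Merge (G+A)(16) + B(18) = 34
Read each symbol's code off the tree from the root (left child = 0, right child = 1).

Codes:
  B: 1 (length 1)
  G: 00 (length 2)
  A: 01 (length 2)
Average code length: 50/34 = 1.4706 bits/symbol


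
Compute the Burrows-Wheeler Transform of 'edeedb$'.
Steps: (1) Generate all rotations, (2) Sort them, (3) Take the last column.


Rotations (sorted):
  0: $edeedb -> last char: b
  1: b$edeed -> last char: d
  2: db$edee -> last char: e
  3: deedb$e -> last char: e
  4: edb$ede -> last char: e
  5: edeedb$ -> last char: $
  6: eedb$ed -> last char: d


BWT = bdeee$d


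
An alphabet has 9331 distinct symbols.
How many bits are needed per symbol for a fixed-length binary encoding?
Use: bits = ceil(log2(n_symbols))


log2(9331) = 13.1878
Bracket: 2^13 = 8192 < 9331 <= 2^14 = 16384
So ceil(log2(9331)) = 14

bits = ceil(log2(9331)) = ceil(13.1878) = 14 bits


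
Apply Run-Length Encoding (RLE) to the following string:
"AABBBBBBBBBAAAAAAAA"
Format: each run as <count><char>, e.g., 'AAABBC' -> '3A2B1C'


Scanning runs left to right:
  i=0: run of 'A' x 2 -> '2A'
  i=2: run of 'B' x 9 -> '9B'
  i=11: run of 'A' x 8 -> '8A'

RLE = 2A9B8A


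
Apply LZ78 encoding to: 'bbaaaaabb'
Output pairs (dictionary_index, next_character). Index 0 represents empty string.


LZ78 encoding steps:
Dictionary: {0: ''}
Step 1: w='' (idx 0), next='b' -> output (0, 'b'), add 'b' as idx 1
Step 2: w='b' (idx 1), next='a' -> output (1, 'a'), add 'ba' as idx 2
Step 3: w='' (idx 0), next='a' -> output (0, 'a'), add 'a' as idx 3
Step 4: w='a' (idx 3), next='a' -> output (3, 'a'), add 'aa' as idx 4
Step 5: w='a' (idx 3), next='b' -> output (3, 'b'), add 'ab' as idx 5
Step 6: w='b' (idx 1), end of input -> output (1, '')


Encoded: [(0, 'b'), (1, 'a'), (0, 'a'), (3, 'a'), (3, 'b'), (1, '')]


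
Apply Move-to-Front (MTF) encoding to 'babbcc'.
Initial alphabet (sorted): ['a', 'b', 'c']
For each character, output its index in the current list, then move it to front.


MTF encoding:
'b': index 1 in ['a', 'b', 'c'] -> ['b', 'a', 'c']
'a': index 1 in ['b', 'a', 'c'] -> ['a', 'b', 'c']
'b': index 1 in ['a', 'b', 'c'] -> ['b', 'a', 'c']
'b': index 0 in ['b', 'a', 'c'] -> ['b', 'a', 'c']
'c': index 2 in ['b', 'a', 'c'] -> ['c', 'b', 'a']
'c': index 0 in ['c', 'b', 'a'] -> ['c', 'b', 'a']


Output: [1, 1, 1, 0, 2, 0]


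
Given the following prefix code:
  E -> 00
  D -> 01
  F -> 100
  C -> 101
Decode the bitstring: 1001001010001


Decoding step by step:
Bits 100 -> F
Bits 100 -> F
Bits 101 -> C
Bits 00 -> E
Bits 01 -> D


Decoded message: FFCED


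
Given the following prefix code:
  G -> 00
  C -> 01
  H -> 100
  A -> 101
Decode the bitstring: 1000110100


Decoding step by step:
Bits 100 -> H
Bits 01 -> C
Bits 101 -> A
Bits 00 -> G


Decoded message: HCAG


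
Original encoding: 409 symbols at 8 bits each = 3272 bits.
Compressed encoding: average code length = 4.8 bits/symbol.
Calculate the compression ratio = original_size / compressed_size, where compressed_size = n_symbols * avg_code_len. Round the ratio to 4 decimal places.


original_size = n_symbols * orig_bits = 409 * 8 = 3272 bits
compressed_size = n_symbols * avg_code_len = 409 * 4.8 = 1963.2 bits
ratio = original_size / compressed_size = 3272 / 1963.2 = 1.6667

Compression ratio = 1.6667


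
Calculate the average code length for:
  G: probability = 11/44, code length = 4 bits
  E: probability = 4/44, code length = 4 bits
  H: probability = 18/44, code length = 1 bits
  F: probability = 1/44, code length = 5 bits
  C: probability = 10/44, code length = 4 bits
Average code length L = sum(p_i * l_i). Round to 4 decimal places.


Weighted contributions p_i * l_i:
  G: (11/44) * 4 = 44/44
  E: (4/44) * 4 = 16/44
  H: (18/44) * 1 = 18/44
  F: (1/44) * 5 = 5/44
  C: (10/44) * 4 = 40/44
Sum = (44 + 16 + 18 + 5 + 40)/44 = 123/44

L = 123/44 = 2.7955 bits/symbol


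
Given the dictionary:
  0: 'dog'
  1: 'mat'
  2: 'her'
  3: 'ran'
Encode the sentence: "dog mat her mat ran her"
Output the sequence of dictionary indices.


Look up each word in the dictionary:
  'dog' -> 0
  'mat' -> 1
  'her' -> 2
  'mat' -> 1
  'ran' -> 3
  'her' -> 2

Encoded: [0, 1, 2, 1, 3, 2]


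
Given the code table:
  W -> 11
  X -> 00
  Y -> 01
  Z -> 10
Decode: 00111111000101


Decoding:
00 -> X
11 -> W
11 -> W
11 -> W
00 -> X
01 -> Y
01 -> Y


Result: XWWWXYY


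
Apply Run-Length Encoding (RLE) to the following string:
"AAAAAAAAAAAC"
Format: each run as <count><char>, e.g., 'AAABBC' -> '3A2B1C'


Scanning runs left to right:
  i=0: run of 'A' x 11 -> '11A'
  i=11: run of 'C' x 1 -> '1C'

RLE = 11A1C


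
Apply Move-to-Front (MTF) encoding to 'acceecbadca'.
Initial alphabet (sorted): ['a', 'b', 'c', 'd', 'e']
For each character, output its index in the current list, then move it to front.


MTF encoding:
'a': index 0 in ['a', 'b', 'c', 'd', 'e'] -> ['a', 'b', 'c', 'd', 'e']
'c': index 2 in ['a', 'b', 'c', 'd', 'e'] -> ['c', 'a', 'b', 'd', 'e']
'c': index 0 in ['c', 'a', 'b', 'd', 'e'] -> ['c', 'a', 'b', 'd', 'e']
'e': index 4 in ['c', 'a', 'b', 'd', 'e'] -> ['e', 'c', 'a', 'b', 'd']
'e': index 0 in ['e', 'c', 'a', 'b', 'd'] -> ['e', 'c', 'a', 'b', 'd']
'c': index 1 in ['e', 'c', 'a', 'b', 'd'] -> ['c', 'e', 'a', 'b', 'd']
'b': index 3 in ['c', 'e', 'a', 'b', 'd'] -> ['b', 'c', 'e', 'a', 'd']
'a': index 3 in ['b', 'c', 'e', 'a', 'd'] -> ['a', 'b', 'c', 'e', 'd']
'd': index 4 in ['a', 'b', 'c', 'e', 'd'] -> ['d', 'a', 'b', 'c', 'e']
'c': index 3 in ['d', 'a', 'b', 'c', 'e'] -> ['c', 'd', 'a', 'b', 'e']
'a': index 2 in ['c', 'd', 'a', 'b', 'e'] -> ['a', 'c', 'd', 'b', 'e']


Output: [0, 2, 0, 4, 0, 1, 3, 3, 4, 3, 2]


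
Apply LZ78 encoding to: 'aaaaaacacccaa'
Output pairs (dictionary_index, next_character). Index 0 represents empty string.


LZ78 encoding steps:
Dictionary: {0: ''}
Step 1: w='' (idx 0), next='a' -> output (0, 'a'), add 'a' as idx 1
Step 2: w='a' (idx 1), next='a' -> output (1, 'a'), add 'aa' as idx 2
Step 3: w='aa' (idx 2), next='a' -> output (2, 'a'), add 'aaa' as idx 3
Step 4: w='' (idx 0), next='c' -> output (0, 'c'), add 'c' as idx 4
Step 5: w='a' (idx 1), next='c' -> output (1, 'c'), add 'ac' as idx 5
Step 6: w='c' (idx 4), next='c' -> output (4, 'c'), add 'cc' as idx 6
Step 7: w='aa' (idx 2), end of input -> output (2, '')


Encoded: [(0, 'a'), (1, 'a'), (2, 'a'), (0, 'c'), (1, 'c'), (4, 'c'), (2, '')]


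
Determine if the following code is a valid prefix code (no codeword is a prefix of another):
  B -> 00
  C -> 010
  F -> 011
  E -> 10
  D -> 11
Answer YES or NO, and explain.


Checking each pair (does one codeword prefix another?):
  B='00' vs C='010': no prefix
  B='00' vs F='011': no prefix
  B='00' vs E='10': no prefix
  B='00' vs D='11': no prefix
  C='010' vs B='00': no prefix
  C='010' vs F='011': no prefix
  C='010' vs E='10': no prefix
  C='010' vs D='11': no prefix
  F='011' vs B='00': no prefix
  F='011' vs C='010': no prefix
  F='011' vs E='10': no prefix
  F='011' vs D='11': no prefix
  E='10' vs B='00': no prefix
  E='10' vs C='010': no prefix
  E='10' vs F='011': no prefix
  E='10' vs D='11': no prefix
  D='11' vs B='00': no prefix
  D='11' vs C='010': no prefix
  D='11' vs F='011': no prefix
  D='11' vs E='10': no prefix
No violation found over all pairs.

YES -- this is a valid prefix code. No codeword is a prefix of any other codeword.


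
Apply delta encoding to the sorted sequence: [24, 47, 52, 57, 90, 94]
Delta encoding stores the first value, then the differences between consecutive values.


First value: 24
Deltas:
  47 - 24 = 23
  52 - 47 = 5
  57 - 52 = 5
  90 - 57 = 33
  94 - 90 = 4


Delta encoded: [24, 23, 5, 5, 33, 4]


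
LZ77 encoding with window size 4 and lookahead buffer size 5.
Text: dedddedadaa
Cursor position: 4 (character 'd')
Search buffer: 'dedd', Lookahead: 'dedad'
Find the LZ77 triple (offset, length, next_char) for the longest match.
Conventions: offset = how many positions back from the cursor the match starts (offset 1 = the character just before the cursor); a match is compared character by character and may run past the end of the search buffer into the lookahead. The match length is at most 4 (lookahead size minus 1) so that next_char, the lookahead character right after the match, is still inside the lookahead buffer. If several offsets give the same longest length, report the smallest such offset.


Try each offset into the search buffer:
  offset=1 (pos 3, char 'd'): match length 1
  offset=2 (pos 2, char 'd'): match length 1
  offset=3 (pos 1, char 'e'): match length 0
  offset=4 (pos 0, char 'd'): match length 3
Longest match has length 3 at offset 4.
next_char = character at position 4 + 3 = 7 -> 'a'

Best match: offset=4, length=3 (matching 'ded' starting at position 0)
LZ77 triple: (4, 3, 'a')


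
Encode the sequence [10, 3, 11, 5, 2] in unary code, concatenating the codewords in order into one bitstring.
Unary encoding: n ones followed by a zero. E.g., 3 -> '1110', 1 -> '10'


Encode each number as n ones followed by a terminating 0:
  10 -> 11111111110 (11 bits)
  3 -> 1110 (4 bits)
  11 -> 111111111110 (12 bits)
  5 -> 111110 (6 bits)
  2 -> 110 (3 bits)
Total length = 11 + 4 + 12 + 6 + 3 = 36 bits.

Unary([10, 3, 11, 5, 2]) = 111111111101110111111111110111110110 (36 bits)


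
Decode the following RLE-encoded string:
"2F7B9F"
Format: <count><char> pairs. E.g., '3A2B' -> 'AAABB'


Expanding each <count><char> pair:
  2F -> 'FF'
  7B -> 'BBBBBBB'
  9F -> 'FFFFFFFFF'

Decoded = FFBBBBBBBFFFFFFFFF


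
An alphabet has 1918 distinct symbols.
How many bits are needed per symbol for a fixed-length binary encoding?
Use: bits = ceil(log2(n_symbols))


log2(1918) = 10.9054
Bracket: 2^10 = 1024 < 1918 <= 2^11 = 2048
So ceil(log2(1918)) = 11

bits = ceil(log2(1918)) = ceil(10.9054) = 11 bits


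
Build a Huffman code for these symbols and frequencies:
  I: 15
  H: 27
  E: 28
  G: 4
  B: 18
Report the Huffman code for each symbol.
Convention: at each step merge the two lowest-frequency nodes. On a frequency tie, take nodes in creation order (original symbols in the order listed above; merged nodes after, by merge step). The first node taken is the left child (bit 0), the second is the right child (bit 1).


Huffman tree construction:
Step 1: Merge G(4) + I(15) = 19
Step 2: Merge B(18) + (G+I)(19) = 37
Step 3: Merge H(27) + E(28) = 55
Step 4: Merge (B+(G+I))(37) + (H+E)(55) = 92
Read each symbol's code off the tree from the root (left child = 0, right child = 1).

Codes:
  I: 011 (length 3)
  H: 10 (length 2)
  E: 11 (length 2)
  G: 010 (length 3)
  B: 00 (length 2)
Average code length: 203/92 = 2.2065 bits/symbol


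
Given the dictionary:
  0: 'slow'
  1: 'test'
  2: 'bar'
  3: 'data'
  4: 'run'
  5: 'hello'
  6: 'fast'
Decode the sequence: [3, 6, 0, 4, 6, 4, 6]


Look up each index in the dictionary:
  3 -> 'data'
  6 -> 'fast'
  0 -> 'slow'
  4 -> 'run'
  6 -> 'fast'
  4 -> 'run'
  6 -> 'fast'

Decoded: "data fast slow run fast run fast"


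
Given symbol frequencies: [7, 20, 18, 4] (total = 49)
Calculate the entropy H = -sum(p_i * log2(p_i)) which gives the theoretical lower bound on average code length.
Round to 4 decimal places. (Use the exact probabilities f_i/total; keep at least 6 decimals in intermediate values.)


Per-symbol terms -p_i * log2(p_i) with p_i = f_i/49:
  p = 7/49 = 0.142857: log2(p) = -2.807355, -p*log2(p) = 0.401051
  p = 20/49 = 0.408163: log2(p) = -1.292782, -p*log2(p) = 0.527666
  p = 18/49 = 0.367347: log2(p) = -1.444785, -p*log2(p) = 0.530737
  p = 4/49 = 0.081633: log2(p) = -3.614710, -p*log2(p) = 0.295078
H = 0.401051 + 0.527666 + 0.530737 + 0.295078 = 1.754532

H = 1.7545 bits/symbol


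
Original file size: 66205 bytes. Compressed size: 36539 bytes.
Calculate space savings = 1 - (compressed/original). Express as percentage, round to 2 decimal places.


ratio = compressed/original = 36539/66205 = 0.551907
savings = 1 - ratio = 1 - 0.551907 = 0.448093
as a percentage: 0.448093 * 100 = 44.81%

Space savings = 1 - 36539/66205 = 44.81%


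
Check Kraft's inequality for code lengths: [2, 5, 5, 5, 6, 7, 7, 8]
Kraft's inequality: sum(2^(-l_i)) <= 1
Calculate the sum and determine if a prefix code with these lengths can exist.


Sum = 2^(-2) + 2^(-5) + 2^(-5) + 2^(-5) + 2^(-6) + 2^(-7) + 2^(-7) + 2^(-8)
    = 0.25 + 0.03125 + 0.03125 + 0.03125 + 0.015625 + 0.0078125 + 0.0078125 + 0.00390625
    = 97/256 = 0.37890625
Since 0.37890625 <= 1, Kraft's inequality IS satisfied.
A prefix code with these lengths CAN exist.

Kraft sum = 0.37890625. Satisfied.


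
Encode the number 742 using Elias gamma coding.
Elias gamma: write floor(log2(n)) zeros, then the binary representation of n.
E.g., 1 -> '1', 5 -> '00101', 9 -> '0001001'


num_bits = floor(log2(742)) + 1 = 10
leading_zeros = num_bits - 1 = 9
binary(742) = 1011100110

Elias gamma(742) = '000000000' + '1011100110' = 0000000001011100110 (19 bits)


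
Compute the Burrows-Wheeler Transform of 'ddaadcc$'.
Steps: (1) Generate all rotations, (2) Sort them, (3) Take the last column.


Rotations (sorted):
  0: $ddaadcc -> last char: c
  1: aadcc$dd -> last char: d
  2: adcc$dda -> last char: a
  3: c$ddaadc -> last char: c
  4: cc$ddaad -> last char: d
  5: daadcc$d -> last char: d
  6: dcc$ddaa -> last char: a
  7: ddaadcc$ -> last char: $


BWT = cdacdda$


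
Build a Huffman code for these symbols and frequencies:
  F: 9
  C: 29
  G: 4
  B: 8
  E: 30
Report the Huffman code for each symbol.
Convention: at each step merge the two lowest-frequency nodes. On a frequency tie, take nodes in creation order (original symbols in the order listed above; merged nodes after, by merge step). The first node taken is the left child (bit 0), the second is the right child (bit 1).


Huffman tree construction:
Step 1: Merge G(4) + B(8) = 12
Step 2: Merge F(9) + (G+B)(12) = 21
Step 3: Merge (F+(G+B))(21) + C(29) = 50
Step 4: Merge E(30) + ((F+(G+B))+C)(50) = 80
Read each symbol's code off the tree from the root (left child = 0, right child = 1).

Codes:
  F: 100 (length 3)
  C: 11 (length 2)
  G: 1010 (length 4)
  B: 1011 (length 4)
  E: 0 (length 1)
Average code length: 163/80 = 2.0375 bits/symbol


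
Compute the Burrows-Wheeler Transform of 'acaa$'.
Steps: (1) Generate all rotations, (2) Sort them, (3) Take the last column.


Rotations (sorted):
  0: $acaa -> last char: a
  1: a$aca -> last char: a
  2: aa$ac -> last char: c
  3: acaa$ -> last char: $
  4: caa$a -> last char: a


BWT = aac$a


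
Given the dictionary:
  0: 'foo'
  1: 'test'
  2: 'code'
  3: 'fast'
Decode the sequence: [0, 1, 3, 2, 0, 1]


Look up each index in the dictionary:
  0 -> 'foo'
  1 -> 'test'
  3 -> 'fast'
  2 -> 'code'
  0 -> 'foo'
  1 -> 'test'

Decoded: "foo test fast code foo test"


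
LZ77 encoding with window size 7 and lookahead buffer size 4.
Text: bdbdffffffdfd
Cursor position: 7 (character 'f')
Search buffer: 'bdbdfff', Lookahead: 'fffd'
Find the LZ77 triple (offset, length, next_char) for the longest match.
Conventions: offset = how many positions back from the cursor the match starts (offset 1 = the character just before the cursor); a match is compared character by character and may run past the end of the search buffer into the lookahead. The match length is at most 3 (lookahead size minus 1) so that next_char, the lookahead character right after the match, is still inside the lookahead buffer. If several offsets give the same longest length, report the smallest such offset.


Try each offset into the search buffer:
  offset=1 (pos 6, char 'f'): match length 3
  offset=2 (pos 5, char 'f'): match length 3
  offset=3 (pos 4, char 'f'): match length 3
  offset=4 (pos 3, char 'd'): match length 0
  offset=5 (pos 2, char 'b'): match length 0
  offset=6 (pos 1, char 'd'): match length 0
  offset=7 (pos 0, char 'b'): match length 0
Longest match has length 3, found at offsets 1, 2, 3; take the smallest, offset 1.
next_char = character at position 7 + 3 = 10 -> 'd'

Best match: offset=1, length=3 (matching 'fff' starting at position 6)
LZ77 triple: (1, 3, 'd')


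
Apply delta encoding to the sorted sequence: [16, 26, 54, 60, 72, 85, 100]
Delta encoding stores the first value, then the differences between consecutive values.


First value: 16
Deltas:
  26 - 16 = 10
  54 - 26 = 28
  60 - 54 = 6
  72 - 60 = 12
  85 - 72 = 13
  100 - 85 = 15


Delta encoded: [16, 10, 28, 6, 12, 13, 15]


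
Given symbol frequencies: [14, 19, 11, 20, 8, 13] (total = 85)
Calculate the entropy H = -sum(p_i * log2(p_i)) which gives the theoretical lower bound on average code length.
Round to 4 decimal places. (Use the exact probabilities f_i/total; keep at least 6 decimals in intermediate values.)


Per-symbol terms -p_i * log2(p_i) with p_i = f_i/85:
  p = 14/85 = 0.164706: log2(p) = -2.602036, -p*log2(p) = 0.428571
  p = 19/85 = 0.223529: log2(p) = -2.161463, -p*log2(p) = 0.483151
  p = 11/85 = 0.129412: log2(p) = -2.949959, -p*log2(p) = 0.381759
  p = 20/85 = 0.235294: log2(p) = -2.087463, -p*log2(p) = 0.491168
  p = 8/85 = 0.094118: log2(p) = -3.409391, -p*log2(p) = 0.320884
  p = 13/85 = 0.152941: log2(p) = -2.708951, -p*log2(p) = 0.414310
H = 0.428571 + 0.483151 + 0.381759 + 0.491168 + 0.320884 + 0.414310 = 2.519843

H = 2.5198 bits/symbol


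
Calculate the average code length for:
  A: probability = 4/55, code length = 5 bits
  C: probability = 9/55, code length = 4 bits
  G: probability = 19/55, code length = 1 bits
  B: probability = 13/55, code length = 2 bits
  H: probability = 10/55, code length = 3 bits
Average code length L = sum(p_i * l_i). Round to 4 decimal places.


Weighted contributions p_i * l_i:
  A: (4/55) * 5 = 20/55
  C: (9/55) * 4 = 36/55
  G: (19/55) * 1 = 19/55
  B: (13/55) * 2 = 26/55
  H: (10/55) * 3 = 30/55
Sum = (20 + 36 + 19 + 26 + 30)/55 = 131/55

L = 131/55 = 2.3818 bits/symbol


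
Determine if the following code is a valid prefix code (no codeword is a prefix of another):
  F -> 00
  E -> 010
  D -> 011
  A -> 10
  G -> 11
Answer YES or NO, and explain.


Checking each pair (does one codeword prefix another?):
  F='00' vs E='010': no prefix
  F='00' vs D='011': no prefix
  F='00' vs A='10': no prefix
  F='00' vs G='11': no prefix
  E='010' vs F='00': no prefix
  E='010' vs D='011': no prefix
  E='010' vs A='10': no prefix
  E='010' vs G='11': no prefix
  D='011' vs F='00': no prefix
  D='011' vs E='010': no prefix
  D='011' vs A='10': no prefix
  D='011' vs G='11': no prefix
  A='10' vs F='00': no prefix
  A='10' vs E='010': no prefix
  A='10' vs D='011': no prefix
  A='10' vs G='11': no prefix
  G='11' vs F='00': no prefix
  G='11' vs E='010': no prefix
  G='11' vs D='011': no prefix
  G='11' vs A='10': no prefix
No violation found over all pairs.

YES -- this is a valid prefix code. No codeword is a prefix of any other codeword.


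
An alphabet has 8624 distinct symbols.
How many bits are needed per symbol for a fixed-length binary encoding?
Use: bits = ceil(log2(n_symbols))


log2(8624) = 13.0741
Bracket: 2^13 = 8192 < 8624 <= 2^14 = 16384
So ceil(log2(8624)) = 14

bits = ceil(log2(8624)) = ceil(13.0741) = 14 bits


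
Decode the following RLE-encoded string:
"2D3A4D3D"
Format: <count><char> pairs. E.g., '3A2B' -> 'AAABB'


Expanding each <count><char> pair:
  2D -> 'DD'
  3A -> 'AAA'
  4D -> 'DDDD'
  3D -> 'DDD'

Decoded = DDAAADDDDDDD


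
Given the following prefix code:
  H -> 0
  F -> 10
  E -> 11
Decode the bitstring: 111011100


Decoding step by step:
Bits 11 -> E
Bits 10 -> F
Bits 11 -> E
Bits 10 -> F
Bits 0 -> H


Decoded message: EFEFH


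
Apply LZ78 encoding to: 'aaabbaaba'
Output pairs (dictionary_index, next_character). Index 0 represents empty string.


LZ78 encoding steps:
Dictionary: {0: ''}
Step 1: w='' (idx 0), next='a' -> output (0, 'a'), add 'a' as idx 1
Step 2: w='a' (idx 1), next='a' -> output (1, 'a'), add 'aa' as idx 2
Step 3: w='' (idx 0), next='b' -> output (0, 'b'), add 'b' as idx 3
Step 4: w='b' (idx 3), next='a' -> output (3, 'a'), add 'ba' as idx 4
Step 5: w='a' (idx 1), next='b' -> output (1, 'b'), add 'ab' as idx 5
Step 6: w='a' (idx 1), end of input -> output (1, '')


Encoded: [(0, 'a'), (1, 'a'), (0, 'b'), (3, 'a'), (1, 'b'), (1, '')]


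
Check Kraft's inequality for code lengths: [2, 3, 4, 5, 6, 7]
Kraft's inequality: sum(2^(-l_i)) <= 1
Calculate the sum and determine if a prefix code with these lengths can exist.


Sum = 2^(-2) + 2^(-3) + 2^(-4) + 2^(-5) + 2^(-6) + 2^(-7)
    = 0.25 + 0.125 + 0.0625 + 0.03125 + 0.015625 + 0.0078125
    = 63/128 = 0.4921875
Since 0.4921875 <= 1, Kraft's inequality IS satisfied.
A prefix code with these lengths CAN exist.

Kraft sum = 0.4921875. Satisfied.


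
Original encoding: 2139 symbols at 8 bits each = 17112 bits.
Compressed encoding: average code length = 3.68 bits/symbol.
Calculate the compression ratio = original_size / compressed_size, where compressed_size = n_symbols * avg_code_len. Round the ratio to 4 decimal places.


original_size = n_symbols * orig_bits = 2139 * 8 = 17112 bits
compressed_size = n_symbols * avg_code_len = 2139 * 3.68 = 7871.52 bits
ratio = original_size / compressed_size = 17112 / 7871.52 = 2.1739

Compression ratio = 2.1739


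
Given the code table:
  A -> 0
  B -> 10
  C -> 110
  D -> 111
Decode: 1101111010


Decoding:
110 -> C
111 -> D
10 -> B
10 -> B


Result: CDBB


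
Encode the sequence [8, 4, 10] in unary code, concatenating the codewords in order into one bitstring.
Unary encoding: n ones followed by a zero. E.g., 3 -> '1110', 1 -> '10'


Encode each number as n ones followed by a terminating 0:
  8 -> 111111110 (9 bits)
  4 -> 11110 (5 bits)
  10 -> 11111111110 (11 bits)
Total length = 9 + 5 + 11 = 25 bits.

Unary([8, 4, 10]) = 1111111101111011111111110 (25 bits)


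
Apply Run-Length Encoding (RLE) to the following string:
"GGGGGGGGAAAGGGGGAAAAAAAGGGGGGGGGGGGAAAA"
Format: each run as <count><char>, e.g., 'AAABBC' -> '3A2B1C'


Scanning runs left to right:
  i=0: run of 'G' x 8 -> '8G'
  i=8: run of 'A' x 3 -> '3A'
  i=11: run of 'G' x 5 -> '5G'
  i=16: run of 'A' x 7 -> '7A'
  i=23: run of 'G' x 12 -> '12G'
  i=35: run of 'A' x 4 -> '4A'

RLE = 8G3A5G7A12G4A


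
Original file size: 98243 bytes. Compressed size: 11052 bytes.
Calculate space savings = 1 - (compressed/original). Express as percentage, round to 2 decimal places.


ratio = compressed/original = 11052/98243 = 0.112497
savings = 1 - ratio = 1 - 0.112497 = 0.887503
as a percentage: 0.887503 * 100 = 88.75%

Space savings = 1 - 11052/98243 = 88.75%


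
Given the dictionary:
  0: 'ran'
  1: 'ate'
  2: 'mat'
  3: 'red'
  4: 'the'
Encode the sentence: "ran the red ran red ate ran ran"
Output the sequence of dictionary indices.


Look up each word in the dictionary:
  'ran' -> 0
  'the' -> 4
  'red' -> 3
  'ran' -> 0
  'red' -> 3
  'ate' -> 1
  'ran' -> 0
  'ran' -> 0

Encoded: [0, 4, 3, 0, 3, 1, 0, 0]


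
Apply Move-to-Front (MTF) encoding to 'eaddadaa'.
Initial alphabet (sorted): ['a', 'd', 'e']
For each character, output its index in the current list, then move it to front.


MTF encoding:
'e': index 2 in ['a', 'd', 'e'] -> ['e', 'a', 'd']
'a': index 1 in ['e', 'a', 'd'] -> ['a', 'e', 'd']
'd': index 2 in ['a', 'e', 'd'] -> ['d', 'a', 'e']
'd': index 0 in ['d', 'a', 'e'] -> ['d', 'a', 'e']
'a': index 1 in ['d', 'a', 'e'] -> ['a', 'd', 'e']
'd': index 1 in ['a', 'd', 'e'] -> ['d', 'a', 'e']
'a': index 1 in ['d', 'a', 'e'] -> ['a', 'd', 'e']
'a': index 0 in ['a', 'd', 'e'] -> ['a', 'd', 'e']


Output: [2, 1, 2, 0, 1, 1, 1, 0]


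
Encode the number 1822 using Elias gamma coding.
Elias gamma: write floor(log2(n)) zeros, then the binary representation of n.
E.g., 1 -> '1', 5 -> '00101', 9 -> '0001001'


num_bits = floor(log2(1822)) + 1 = 11
leading_zeros = num_bits - 1 = 10
binary(1822) = 11100011110

Elias gamma(1822) = '0000000000' + '11100011110' = 000000000011100011110 (21 bits)
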